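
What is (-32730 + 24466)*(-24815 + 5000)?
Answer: 163751160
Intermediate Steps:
(-32730 + 24466)*(-24815 + 5000) = -8264*(-19815) = 163751160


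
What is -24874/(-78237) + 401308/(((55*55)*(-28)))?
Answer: -7322576549/1656668475 ≈ -4.4201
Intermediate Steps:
-24874/(-78237) + 401308/(((55*55)*(-28))) = -24874*(-1/78237) + 401308/((3025*(-28))) = 24874/78237 + 401308/(-84700) = 24874/78237 + 401308*(-1/84700) = 24874/78237 - 100327/21175 = -7322576549/1656668475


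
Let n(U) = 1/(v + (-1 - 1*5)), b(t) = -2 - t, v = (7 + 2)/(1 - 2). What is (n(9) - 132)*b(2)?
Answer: 7924/15 ≈ 528.27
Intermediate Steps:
v = -9 (v = 9/(-1) = 9*(-1) = -9)
n(U) = -1/15 (n(U) = 1/(-9 + (-1 - 1*5)) = 1/(-9 + (-1 - 5)) = 1/(-9 - 6) = 1/(-15) = -1/15)
(n(9) - 132)*b(2) = (-1/15 - 132)*(-2 - 1*2) = -1981*(-2 - 2)/15 = -1981/15*(-4) = 7924/15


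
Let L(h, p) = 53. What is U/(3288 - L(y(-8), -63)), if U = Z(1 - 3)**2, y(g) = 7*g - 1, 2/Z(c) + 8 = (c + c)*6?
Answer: 1/828160 ≈ 1.2075e-6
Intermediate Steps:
Z(c) = 2/(-8 + 12*c) (Z(c) = 2/(-8 + (c + c)*6) = 2/(-8 + (2*c)*6) = 2/(-8 + 12*c))
y(g) = -1 + 7*g
U = 1/256 (U = (1/(2*(-2 + 3*(1 - 3))))**2 = (1/(2*(-2 + 3*(-2))))**2 = (1/(2*(-2 - 6)))**2 = ((1/2)/(-8))**2 = ((1/2)*(-1/8))**2 = (-1/16)**2 = 1/256 ≈ 0.0039063)
U/(3288 - L(y(-8), -63)) = 1/(256*(3288 - 1*53)) = 1/(256*(3288 - 53)) = (1/256)/3235 = (1/256)*(1/3235) = 1/828160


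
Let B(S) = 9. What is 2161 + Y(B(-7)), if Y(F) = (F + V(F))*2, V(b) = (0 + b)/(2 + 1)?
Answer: 2185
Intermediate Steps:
V(b) = b/3
Y(F) = 8*F/3 (Y(F) = (F + F/3)*2 = (4*F/3)*2 = 8*F/3)
2161 + Y(B(-7)) = 2161 + (8/3)*9 = 2161 + 24 = 2185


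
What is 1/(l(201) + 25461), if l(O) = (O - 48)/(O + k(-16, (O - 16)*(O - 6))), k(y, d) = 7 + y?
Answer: 64/1629555 ≈ 3.9275e-5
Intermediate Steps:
l(O) = (-48 + O)/(-9 + O) (l(O) = (O - 48)/(O + (7 - 16)) = (-48 + O)/(O - 9) = (-48 + O)/(-9 + O))
1/(l(201) + 25461) = 1/((-48 + 201)/(-9 + 201) + 25461) = 1/(153/192 + 25461) = 1/((1/192)*153 + 25461) = 1/(51/64 + 25461) = 1/(1629555/64) = 64/1629555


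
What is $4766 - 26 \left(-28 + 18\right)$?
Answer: $5026$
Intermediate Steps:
$4766 - 26 \left(-28 + 18\right) = 4766 - -260 = 4766 + 260 = 5026$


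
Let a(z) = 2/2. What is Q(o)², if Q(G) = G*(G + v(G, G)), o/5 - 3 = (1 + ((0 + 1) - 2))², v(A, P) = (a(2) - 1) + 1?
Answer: 57600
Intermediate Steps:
a(z) = 1 (a(z) = 2*(½) = 1)
v(A, P) = 1 (v(A, P) = (1 - 1) + 1 = 0 + 1 = 1)
o = 15 (o = 15 + 5*(1 + ((0 + 1) - 2))² = 15 + 5*(1 + (1 - 2))² = 15 + 5*(1 - 1)² = 15 + 5*0² = 15 + 5*0 = 15 + 0 = 15)
Q(G) = G*(1 + G) (Q(G) = G*(G + 1) = G*(1 + G))
Q(o)² = (15*(1 + 15))² = (15*16)² = 240² = 57600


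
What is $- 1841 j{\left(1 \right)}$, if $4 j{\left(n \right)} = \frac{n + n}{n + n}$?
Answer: $- \frac{1841}{4} \approx -460.25$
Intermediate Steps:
$j{\left(n \right)} = \frac{1}{4}$ ($j{\left(n \right)} = \frac{\left(n + n\right) \frac{1}{n + n}}{4} = \frac{2 n \frac{1}{2 n}}{4} = \frac{1}{4} \cdot 1 = \frac{1}{4}$)
$- 1841 j{\left(1 \right)} = \left(-1841\right) \frac{1}{4} = - \frac{1841}{4}$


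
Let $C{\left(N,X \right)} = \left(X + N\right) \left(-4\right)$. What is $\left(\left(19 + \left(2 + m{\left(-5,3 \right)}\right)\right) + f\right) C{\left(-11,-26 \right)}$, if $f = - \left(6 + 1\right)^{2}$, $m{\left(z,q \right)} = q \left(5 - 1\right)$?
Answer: $-2368$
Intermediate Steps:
$m{\left(z,q \right)} = 4 q$ ($m{\left(z,q \right)} = q 4 = 4 q$)
$C{\left(N,X \right)} = - 4 N - 4 X$ ($C{\left(N,X \right)} = \left(N + X\right) \left(-4\right) = - 4 N - 4 X$)
$f = -49$ ($f = - 7^{2} = \left(-1\right) 49 = -49$)
$\left(\left(19 + \left(2 + m{\left(-5,3 \right)}\right)\right) + f\right) C{\left(-11,-26 \right)} = \left(\left(19 + \left(2 + 4 \cdot 3\right)\right) - 49\right) \left(\left(-4\right) \left(-11\right) - -104\right) = \left(\left(19 + \left(2 + 12\right)\right) - 49\right) \left(44 + 104\right) = \left(\left(19 + 14\right) - 49\right) 148 = \left(33 - 49\right) 148 = \left(-16\right) 148 = -2368$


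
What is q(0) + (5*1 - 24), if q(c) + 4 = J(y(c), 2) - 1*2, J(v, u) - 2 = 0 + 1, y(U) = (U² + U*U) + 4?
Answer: -22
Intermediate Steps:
y(U) = 4 + 2*U² (y(U) = (U² + U²) + 4 = 2*U² + 4 = 4 + 2*U²)
J(v, u) = 3 (J(v, u) = 2 + (0 + 1) = 2 + 1 = 3)
q(c) = -3 (q(c) = -4 + (3 - 1*2) = -4 + (3 - 2) = -4 + 1 = -3)
q(0) + (5*1 - 24) = -3 + (5*1 - 24) = -3 + (5 - 24) = -3 - 19 = -22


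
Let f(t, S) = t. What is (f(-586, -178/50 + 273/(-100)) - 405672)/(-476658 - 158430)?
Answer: 203129/317544 ≈ 0.63969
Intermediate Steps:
(f(-586, -178/50 + 273/(-100)) - 405672)/(-476658 - 158430) = (-586 - 405672)/(-476658 - 158430) = -406258/(-635088) = -406258*(-1/635088) = 203129/317544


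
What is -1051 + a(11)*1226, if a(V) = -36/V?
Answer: -55697/11 ≈ -5063.4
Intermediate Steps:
-1051 + a(11)*1226 = -1051 - 36/11*1226 = -1051 - 44136/11 = -55697/11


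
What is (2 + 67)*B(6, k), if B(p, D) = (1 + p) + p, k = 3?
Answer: 897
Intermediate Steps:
B(p, D) = 1 + 2*p
(2 + 67)*B(6, k) = (2 + 67)*(1 + 2*6) = 69*(1 + 12) = 69*13 = 897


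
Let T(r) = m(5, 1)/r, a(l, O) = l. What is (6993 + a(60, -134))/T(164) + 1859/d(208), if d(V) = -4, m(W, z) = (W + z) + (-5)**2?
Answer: 4569139/124 ≈ 36848.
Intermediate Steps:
m(W, z) = 25 + W + z (m(W, z) = (W + z) + 25 = 25 + W + z)
T(r) = 31/r (T(r) = (25 + 5 + 1)/r = 31/r)
(6993 + a(60, -134))/T(164) + 1859/d(208) = (6993 + 60)/((31/164)) + 1859/(-4) = 7053/((31*(1/164))) + 1859*(-1/4) = 7053/(31/164) - 1859/4 = 7053*(164/31) - 1859/4 = 1156692/31 - 1859/4 = 4569139/124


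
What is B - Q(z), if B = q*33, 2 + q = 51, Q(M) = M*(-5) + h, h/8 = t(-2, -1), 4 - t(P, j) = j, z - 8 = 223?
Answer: 2732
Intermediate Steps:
z = 231 (z = 8 + 223 = 231)
t(P, j) = 4 - j
h = 40 (h = 8*(4 - 1*(-1)) = 8*(4 + 1) = 8*5 = 40)
Q(M) = 40 - 5*M (Q(M) = M*(-5) + 40 = -5*M + 40 = 40 - 5*M)
q = 49 (q = -2 + 51 = 49)
B = 1617 (B = 49*33 = 1617)
B - Q(z) = 1617 - (40 - 5*231) = 1617 - (40 - 1155) = 1617 - 1*(-1115) = 1617 + 1115 = 2732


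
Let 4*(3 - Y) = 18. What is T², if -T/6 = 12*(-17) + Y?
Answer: 1520289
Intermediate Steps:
Y = -3/2 (Y = 3 - ¼*18 = 3 - 9/2 = -3/2 ≈ -1.5000)
T = 1233 (T = -6*(12*(-17) - 3/2) = -6*(-204 - 3/2) = -6*(-411/2) = 1233)
T² = 1233² = 1520289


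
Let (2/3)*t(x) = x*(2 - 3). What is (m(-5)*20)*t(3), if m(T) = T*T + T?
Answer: -1800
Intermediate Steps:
t(x) = -3*x/2 (t(x) = 3*(x*(2 - 3))/2 = 3*(x*(-1))/2 = 3*(-x)/2 = -3*x/2)
m(T) = T + T² (m(T) = T² + T = T + T²)
(m(-5)*20)*t(3) = (-5*(1 - 5)*20)*(-3/2*3) = (-5*(-4)*20)*(-9/2) = (20*20)*(-9/2) = 400*(-9/2) = -1800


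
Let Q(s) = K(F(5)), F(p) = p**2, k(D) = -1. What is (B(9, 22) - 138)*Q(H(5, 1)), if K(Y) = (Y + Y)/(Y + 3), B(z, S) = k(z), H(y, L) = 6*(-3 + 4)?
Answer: -3475/14 ≈ -248.21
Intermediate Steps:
H(y, L) = 6 (H(y, L) = 6*1 = 6)
B(z, S) = -1
K(Y) = 2*Y/(3 + Y) (K(Y) = (2*Y)/(3 + Y) = 2*Y/(3 + Y))
Q(s) = 25/14 (Q(s) = 2*5**2/(3 + 5**2) = 2*25/(3 + 25) = 2*25/28 = 2*25*(1/28) = 25/14)
(B(9, 22) - 138)*Q(H(5, 1)) = (-1 - 138)*(25/14) = -139*25/14 = -3475/14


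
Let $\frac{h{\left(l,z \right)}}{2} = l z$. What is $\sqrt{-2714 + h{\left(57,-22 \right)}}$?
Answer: $i \sqrt{5222} \approx 72.263 i$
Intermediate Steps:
$h{\left(l,z \right)} = 2 l z$
$\sqrt{-2714 + h{\left(57,-22 \right)}} = \sqrt{-2714 + 2 \cdot 57 \left(-22\right)} = \sqrt{-2714 - 2508} = \sqrt{-5222} = i \sqrt{5222}$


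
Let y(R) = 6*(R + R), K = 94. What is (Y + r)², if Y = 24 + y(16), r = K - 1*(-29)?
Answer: 114921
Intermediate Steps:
y(R) = 12*R (y(R) = 6*(2*R) = 12*R)
r = 123 (r = 94 - 1*(-29) = 94 + 29 = 123)
Y = 216 (Y = 24 + 12*16 = 24 + 192 = 216)
(Y + r)² = (216 + 123)² = 339² = 114921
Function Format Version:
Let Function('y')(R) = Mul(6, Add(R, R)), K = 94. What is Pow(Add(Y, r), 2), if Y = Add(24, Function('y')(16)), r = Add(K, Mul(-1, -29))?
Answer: 114921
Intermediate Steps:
Function('y')(R) = Mul(12, R) (Function('y')(R) = Mul(6, Mul(2, R)) = Mul(12, R))
r = 123 (r = Add(94, Mul(-1, -29)) = Add(94, 29) = 123)
Y = 216 (Y = Add(24, Mul(12, 16)) = Add(24, 192) = 216)
Pow(Add(Y, r), 2) = Pow(Add(216, 123), 2) = Pow(339, 2) = 114921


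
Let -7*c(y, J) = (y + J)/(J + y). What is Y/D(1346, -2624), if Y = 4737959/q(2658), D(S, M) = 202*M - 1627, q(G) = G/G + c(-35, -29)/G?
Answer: -29384821718/3297271125 ≈ -8.9119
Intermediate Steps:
c(y, J) = -⅐ (c(y, J) = -(y + J)/(7*(J + y)) = -(J + y)/(7*(J + y)) = -⅐*1 = -⅐)
q(G) = 1 - 1/(7*G) (q(G) = G/G - 1/(7*G) = 1 - 1/(7*G))
D(S, M) = -1627 + 202*M
Y = 88154465154/18605 (Y = 4737959/(((-⅐ + 2658)/2658)) = 4737959/(((1/2658)*(18605/7))) = 4737959/(18605/18606) = 4737959*(18606/18605) = 88154465154/18605 ≈ 4.7382e+6)
Y/D(1346, -2624) = 88154465154/(18605*(-1627 + 202*(-2624))) = 88154465154/(18605*(-1627 - 530048)) = (88154465154/18605)/(-531675) = (88154465154/18605)*(-1/531675) = -29384821718/3297271125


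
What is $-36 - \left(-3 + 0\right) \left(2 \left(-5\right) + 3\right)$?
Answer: $-57$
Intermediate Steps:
$-36 - \left(-3 + 0\right) \left(2 \left(-5\right) + 3\right) = -36 - - 3 \left(-10 + 3\right) = -36 - \left(-3\right) \left(-7\right) = -36 - 21 = -57$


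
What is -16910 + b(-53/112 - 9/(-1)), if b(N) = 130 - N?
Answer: -1880315/112 ≈ -16789.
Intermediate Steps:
-16910 + b(-53/112 - 9/(-1)) = -16910 + (130 - (-53/112 - 9/(-1))) = -16910 + (130 - (-53*1/112 - 9*(-1))) = -16910 + (130 - (-53/112 + 9)) = -16910 + (130 - 1*955/112) = -16910 + (130 - 955/112) = -16910 + 13605/112 = -1880315/112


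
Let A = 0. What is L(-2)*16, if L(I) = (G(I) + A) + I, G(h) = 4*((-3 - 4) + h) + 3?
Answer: -560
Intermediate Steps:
G(h) = -25 + 4*h (G(h) = 4*(-7 + h) + 3 = (-28 + 4*h) + 3 = -25 + 4*h)
L(I) = -25 + 5*I (L(I) = ((-25 + 4*I) + 0) + I = (-25 + 4*I) + I = -25 + 5*I)
L(-2)*16 = (-25 + 5*(-2))*16 = (-25 - 10)*16 = -35*16 = -560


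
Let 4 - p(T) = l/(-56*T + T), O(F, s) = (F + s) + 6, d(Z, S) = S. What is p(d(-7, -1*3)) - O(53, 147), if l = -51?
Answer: -11093/55 ≈ -201.69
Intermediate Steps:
O(F, s) = 6 + F + s
p(T) = 4 - 51/(55*T) (p(T) = 4 - (-51)/(-56*T + T) = 4 - (-51)/((-55*T)) = 4 - (-51)*(-1/(55*T)) = 4 - 51/(55*T))
p(d(-7, -1*3)) - O(53, 147) = (4 - 51/(55*((-1*3)))) - (6 + 53 + 147) = (4 - 51/55/(-3)) - 1*206 = (4 - 51/55*(-⅓)) - 206 = (4 + 17/55) - 206 = 237/55 - 206 = -11093/55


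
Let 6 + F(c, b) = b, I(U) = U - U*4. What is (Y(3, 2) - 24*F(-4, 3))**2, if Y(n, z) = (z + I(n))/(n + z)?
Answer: 124609/25 ≈ 4984.4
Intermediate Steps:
I(U) = -3*U (I(U) = U - 4*U = -3*U)
F(c, b) = -6 + b
Y(n, z) = (z - 3*n)/(n + z)
(Y(3, 2) - 24*F(-4, 3))**2 = ((2 - 3*3)/(3 + 2) - 24*(-6 + 3))**2 = ((2 - 9)/5 - 24*(-3))**2 = ((1/5)*(-7) + 72)**2 = (-7/5 + 72)**2 = (353/5)**2 = 124609/25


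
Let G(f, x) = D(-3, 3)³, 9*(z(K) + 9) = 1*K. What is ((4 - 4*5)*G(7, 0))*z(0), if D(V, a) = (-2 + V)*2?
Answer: -144000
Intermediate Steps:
D(V, a) = -4 + 2*V
z(K) = -9 + K/9 (z(K) = -9 + (1*K)/9 = -9 + K/9)
G(f, x) = -1000 (G(f, x) = (-4 + 2*(-3))³ = (-4 - 6)³ = (-10)³ = -1000)
((4 - 4*5)*G(7, 0))*z(0) = ((4 - 4*5)*(-1000))*(-9 + (⅑)*0) = ((4 - 1*20)*(-1000))*(-9 + 0) = ((4 - 20)*(-1000))*(-9) = -16*(-1000)*(-9) = 16000*(-9) = -144000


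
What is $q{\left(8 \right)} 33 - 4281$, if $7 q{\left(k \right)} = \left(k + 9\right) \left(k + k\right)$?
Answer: $- \frac{20991}{7} \approx -2998.7$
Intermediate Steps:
$q{\left(k \right)} = \frac{2 k \left(9 + k\right)}{7}$ ($q{\left(k \right)} = \frac{\left(k + 9\right) \left(k + k\right)}{7} = \frac{\left(9 + k\right) 2 k}{7} = \frac{2 k \left(9 + k\right)}{7}$)
$q{\left(8 \right)} 33 - 4281 = \frac{2}{7} \cdot 8 \left(9 + 8\right) 33 - 4281 = \frac{2}{7} \cdot 8 \cdot 17 \cdot 33 - 4281 = \frac{272}{7} \cdot 33 - 4281 = \frac{8976}{7} - 4281 = - \frac{20991}{7}$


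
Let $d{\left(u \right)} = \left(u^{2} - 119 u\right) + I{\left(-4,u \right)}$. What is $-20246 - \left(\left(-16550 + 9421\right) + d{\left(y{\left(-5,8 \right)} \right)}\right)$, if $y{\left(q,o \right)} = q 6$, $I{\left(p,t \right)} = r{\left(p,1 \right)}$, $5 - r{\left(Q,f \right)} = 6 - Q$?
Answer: $-17582$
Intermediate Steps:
$r{\left(Q,f \right)} = -1 + Q$ ($r{\left(Q,f \right)} = 5 - \left(6 - Q\right) = 5 + \left(-6 + Q\right) = -1 + Q$)
$I{\left(p,t \right)} = -1 + p$
$y{\left(q,o \right)} = 6 q$
$d{\left(u \right)} = -5 + u^{2} - 119 u$ ($d{\left(u \right)} = \left(u^{2} - 119 u\right) - 5 = -5 + u^{2} - 119 u$)
$-20246 - \left(\left(-16550 + 9421\right) + d{\left(y{\left(-5,8 \right)} \right)}\right) = -20246 - \left(\left(-16550 + 9421\right) - \left(5 - 900 + 119 \cdot 6 \left(-5\right)\right)\right) = -20246 - \left(-7129 - \left(-3565 - 900\right)\right) = -20246 - \left(-7129 + \left(-5 + 900 + 3570\right)\right) = -20246 - \left(-7129 + 4465\right) = -20246 - -2664 = -20246 + 2664 = -17582$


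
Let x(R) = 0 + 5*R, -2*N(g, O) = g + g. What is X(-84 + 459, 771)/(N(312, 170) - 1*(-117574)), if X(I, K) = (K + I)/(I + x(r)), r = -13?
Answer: 573/18175610 ≈ 3.1526e-5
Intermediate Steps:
N(g, O) = -g (N(g, O) = -(g + g)/2 = -g)
x(R) = 5*R
X(I, K) = (I + K)/(-65 + I) (X(I, K) = (K + I)/(I + 5*(-13)) = (I + K)/(I - 65) = (I + K)/(-65 + I))
X(-84 + 459, 771)/(N(312, 170) - 1*(-117574)) = (((-84 + 459) + 771)/(-65 + (-84 + 459)))/(-1*312 - 1*(-117574)) = ((375 + 771)/(-65 + 375))/(-312 + 117574) = (1146/310)/117262 = ((1/310)*1146)*(1/117262) = (573/155)*(1/117262) = 573/18175610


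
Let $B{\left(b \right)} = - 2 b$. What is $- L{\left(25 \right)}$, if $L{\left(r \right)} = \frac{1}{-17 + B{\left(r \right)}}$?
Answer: $\frac{1}{67} \approx 0.014925$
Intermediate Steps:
$L{\left(r \right)} = \frac{1}{-17 - 2 r}$
$- L{\left(25 \right)} = - \frac{-1}{17 + 2 \cdot 25} = - \frac{-1}{17 + 50} = - \frac{-1}{67} = \left(-1\right) \left(- \frac{1}{67}\right) = \frac{1}{67}$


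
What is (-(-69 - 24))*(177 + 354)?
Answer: 49383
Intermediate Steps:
(-(-69 - 24))*(177 + 354) = -1*(-93)*531 = 93*531 = 49383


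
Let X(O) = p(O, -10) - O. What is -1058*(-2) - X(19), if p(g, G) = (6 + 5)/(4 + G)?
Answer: 12821/6 ≈ 2136.8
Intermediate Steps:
p(g, G) = 11/(4 + G)
X(O) = -11/6 - O (X(O) = 11/(4 - 10) - O = 11/(-6) - O = 11*(-⅙) - O = -11/6 - O)
-1058*(-2) - X(19) = -1058*(-2) - (-11/6 - 1*19) = 2116 - (-11/6 - 19) = 2116 - 1*(-125/6) = 2116 + 125/6 = 12821/6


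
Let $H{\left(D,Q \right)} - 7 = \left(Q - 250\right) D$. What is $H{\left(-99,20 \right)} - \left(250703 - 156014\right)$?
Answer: $-71912$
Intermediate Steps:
$H{\left(D,Q \right)} = 7 + D \left(-250 + Q\right)$ ($H{\left(D,Q \right)} = 7 + \left(Q - 250\right) D = 7 + \left(-250 + Q\right) D = 7 + D \left(-250 + Q\right)$)
$H{\left(-99,20 \right)} - \left(250703 - 156014\right) = \left(7 - -24750 - 1980\right) - \left(250703 - 156014\right) = \left(7 + 24750 - 1980\right) - 94689 = 22777 - 94689 = -71912$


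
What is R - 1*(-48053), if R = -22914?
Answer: 25139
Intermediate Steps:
R - 1*(-48053) = -22914 - 1*(-48053) = -22914 + 48053 = 25139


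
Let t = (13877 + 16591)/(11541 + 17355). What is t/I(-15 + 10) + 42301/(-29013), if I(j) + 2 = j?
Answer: -786689663/489043128 ≈ -1.6086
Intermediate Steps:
t = 2539/2408 (t = 30468/28896 = 30468*(1/28896) = 2539/2408 ≈ 1.0544)
I(j) = -2 + j
t/I(-15 + 10) + 42301/(-29013) = 2539/(2408*(-2 + (-15 + 10))) + 42301/(-29013) = 2539/(2408*(-2 - 5)) + 42301*(-1/29013) = (2539/2408)/(-7) - 42301/29013 = (2539/2408)*(-⅐) - 42301/29013 = -2539/16856 - 42301/29013 = -786689663/489043128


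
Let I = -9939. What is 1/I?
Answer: -1/9939 ≈ -0.00010061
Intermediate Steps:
1/I = 1/(-9939) = -1/9939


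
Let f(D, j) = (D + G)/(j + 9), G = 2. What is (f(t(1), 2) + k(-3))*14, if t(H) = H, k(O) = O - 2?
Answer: -728/11 ≈ -66.182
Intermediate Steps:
k(O) = -2 + O
f(D, j) = (2 + D)/(9 + j) (f(D, j) = (D + 2)/(j + 9) = (2 + D)/(9 + j))
(f(t(1), 2) + k(-3))*14 = ((2 + 1)/(9 + 2) + (-2 - 3))*14 = (3/11 - 5)*14 = -52/11*14 = -728/11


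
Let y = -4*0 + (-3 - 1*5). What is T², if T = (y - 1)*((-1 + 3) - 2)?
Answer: 0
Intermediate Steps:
y = -8 (y = 0 + (-3 - 5) = 0 - 8 = -8)
T = 0 (T = (-8 - 1)*((-1 + 3) - 2) = -9*(2 - 2) = -9*0 = 0)
T² = 0² = 0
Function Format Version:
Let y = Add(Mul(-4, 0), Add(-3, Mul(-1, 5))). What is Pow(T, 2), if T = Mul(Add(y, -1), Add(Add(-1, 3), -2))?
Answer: 0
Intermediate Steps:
y = -8 (y = Add(0, Add(-3, -5)) = Add(0, -8) = -8)
T = 0 (T = Mul(Add(-8, -1), Add(Add(-1, 3), -2)) = Mul(-9, Add(2, -2)) = Mul(-9, 0) = 0)
Pow(T, 2) = Pow(0, 2) = 0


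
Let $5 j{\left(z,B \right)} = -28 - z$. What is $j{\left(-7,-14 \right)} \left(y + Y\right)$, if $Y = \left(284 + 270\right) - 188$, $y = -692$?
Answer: $\frac{6846}{5} \approx 1369.2$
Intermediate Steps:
$j{\left(z,B \right)} = - \frac{28}{5} - \frac{z}{5}$ ($j{\left(z,B \right)} = \frac{-28 - z}{5} = - \frac{28}{5} - \frac{z}{5}$)
$Y = 366$ ($Y = 554 - 188 = 366$)
$j{\left(-7,-14 \right)} \left(y + Y\right) = \left(- \frac{28}{5} - - \frac{7}{5}\right) \left(-692 + 366\right) = \left(- \frac{28}{5} + \frac{7}{5}\right) \left(-326\right) = \left(- \frac{21}{5}\right) \left(-326\right) = \frac{6846}{5}$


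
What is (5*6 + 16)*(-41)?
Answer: -1886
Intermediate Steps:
(5*6 + 16)*(-41) = (30 + 16)*(-41) = 46*(-41) = -1886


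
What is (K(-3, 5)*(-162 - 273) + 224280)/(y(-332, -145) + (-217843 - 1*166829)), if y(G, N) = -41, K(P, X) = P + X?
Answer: -223410/384713 ≈ -0.58072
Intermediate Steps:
(K(-3, 5)*(-162 - 273) + 224280)/(y(-332, -145) + (-217843 - 1*166829)) = ((-3 + 5)*(-162 - 273) + 224280)/(-41 + (-217843 - 1*166829)) = (2*(-435) + 224280)/(-41 + (-217843 - 166829)) = (-870 + 224280)/(-41 - 384672) = 223410/(-384713) = 223410*(-1/384713) = -223410/384713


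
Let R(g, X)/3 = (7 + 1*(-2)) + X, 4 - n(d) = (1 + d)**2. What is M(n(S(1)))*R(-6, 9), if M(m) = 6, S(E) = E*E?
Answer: 252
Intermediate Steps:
S(E) = E**2
n(d) = 4 - (1 + d)**2
R(g, X) = 15 + 3*X (R(g, X) = 3*((7 + 1*(-2)) + X) = 3*((7 - 2) + X) = 3*(5 + X) = 15 + 3*X)
M(n(S(1)))*R(-6, 9) = 6*(15 + 3*9) = 6*(15 + 27) = 6*42 = 252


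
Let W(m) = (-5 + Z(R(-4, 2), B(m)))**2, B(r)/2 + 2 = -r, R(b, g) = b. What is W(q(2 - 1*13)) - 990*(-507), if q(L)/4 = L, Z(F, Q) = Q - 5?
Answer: 507406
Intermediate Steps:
B(r) = -4 - 2*r (B(r) = -4 + 2*(-r) = -4 - 2*r)
Z(F, Q) = -5 + Q
q(L) = 4*L
W(m) = (-14 - 2*m)**2 (W(m) = (-5 + (-5 + (-4 - 2*m)))**2 = (-5 + (-9 - 2*m))**2 = (-14 - 2*m)**2)
W(q(2 - 1*13)) - 990*(-507) = 4*(7 + 4*(2 - 1*13))**2 - 990*(-507) = 4*(7 + 4*(2 - 13))**2 - 1*(-501930) = 4*(7 + 4*(-11))**2 + 501930 = 4*(7 - 44)**2 + 501930 = 4*(-37)**2 + 501930 = 4*1369 + 501930 = 5476 + 501930 = 507406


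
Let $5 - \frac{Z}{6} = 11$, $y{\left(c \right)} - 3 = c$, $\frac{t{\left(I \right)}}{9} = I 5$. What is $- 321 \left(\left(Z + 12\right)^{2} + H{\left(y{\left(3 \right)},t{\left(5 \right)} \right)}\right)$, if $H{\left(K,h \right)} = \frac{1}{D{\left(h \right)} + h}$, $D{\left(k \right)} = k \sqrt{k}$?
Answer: $- \frac{221875307}{1200} \approx -1.849 \cdot 10^{5}$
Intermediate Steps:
$t{\left(I \right)} = 45 I$ ($t{\left(I \right)} = 9 I 5 = 9 \cdot 5 I = 45 I$)
$D{\left(k \right)} = k^{\frac{3}{2}}$
$y{\left(c \right)} = 3 + c$
$Z = -36$ ($Z = 30 - 66 = -36$)
$H{\left(K,h \right)} = \frac{1}{h + h^{\frac{3}{2}}}$ ($H{\left(K,h \right)} = \frac{1}{h^{\frac{3}{2}} + h} = \frac{1}{h + h^{\frac{3}{2}}}$)
$- 321 \left(\left(Z + 12\right)^{2} + H{\left(y{\left(3 \right)},t{\left(5 \right)} \right)}\right) = - 321 \left(\left(-36 + 12\right)^{2} + \frac{1}{45 \cdot 5 + \left(45 \cdot 5\right)^{\frac{3}{2}}}\right) = - 321 \left(\left(-24\right)^{2} + \frac{1}{225 + 225^{\frac{3}{2}}}\right) = - 321 \left(576 + \frac{1}{225 + 3375}\right) = - 321 \left(576 + \frac{1}{3600}\right) = \left(-321\right) \frac{2073601}{3600} = - \frac{221875307}{1200}$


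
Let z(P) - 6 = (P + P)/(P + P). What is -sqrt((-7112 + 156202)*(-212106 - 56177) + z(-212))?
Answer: -I*sqrt(39998312463) ≈ -2.0e+5*I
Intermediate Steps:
z(P) = 7 (z(P) = 6 + (P + P)/(P + P) = 6 + (2*P)/((2*P)) = 6 + (2*P)*(1/(2*P)) = 6 + 1 = 7)
-sqrt((-7112 + 156202)*(-212106 - 56177) + z(-212)) = -sqrt((-7112 + 156202)*(-212106 - 56177) + 7) = -sqrt(149090*(-268283) + 7) = -sqrt(-39998312470 + 7) = -sqrt(-39998312463) = -I*sqrt(39998312463)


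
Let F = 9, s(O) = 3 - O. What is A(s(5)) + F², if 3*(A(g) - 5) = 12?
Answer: 90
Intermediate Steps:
A(g) = 9 (A(g) = 5 + (⅓)*12 = 5 + 4 = 9)
A(s(5)) + F² = 9 + 9² = 9 + 81 = 90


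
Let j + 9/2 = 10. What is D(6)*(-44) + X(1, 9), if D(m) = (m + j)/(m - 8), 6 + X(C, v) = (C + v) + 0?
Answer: 257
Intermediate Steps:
j = 11/2 (j = -9/2 + 10 = 11/2 ≈ 5.5000)
X(C, v) = -6 + C + v (X(C, v) = -6 + ((C + v) + 0) = -6 + (C + v) = -6 + C + v)
D(m) = (11/2 + m)/(-8 + m) (D(m) = (m + 11/2)/(m - 8) = (11/2 + m)/(-8 + m))
D(6)*(-44) + X(1, 9) = ((11/2 + 6)/(-8 + 6))*(-44) + (-6 + 1 + 9) = ((23/2)/(-2))*(-44) + 4 = -½*23/2*(-44) + 4 = -23/4*(-44) + 4 = 253 + 4 = 257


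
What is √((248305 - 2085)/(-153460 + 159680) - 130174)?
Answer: 3*I*√1398525637/311 ≈ 360.74*I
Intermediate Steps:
√((248305 - 2085)/(-153460 + 159680) - 130174) = √(246220/6220 - 130174) = √(246220*(1/6220) - 130174) = √(12311/311 - 130174) = √(-40471803/311) = 3*I*√1398525637/311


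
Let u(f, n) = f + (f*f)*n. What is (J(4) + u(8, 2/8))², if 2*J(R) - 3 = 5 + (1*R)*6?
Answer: 1600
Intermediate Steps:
J(R) = 4 + 3*R (J(R) = 3/2 + (5 + (1*R)*6)/2 = 3/2 + (5 + R*6)/2 = 3/2 + (5 + 6*R)/2 = 3/2 + (5/2 + 3*R) = 4 + 3*R)
u(f, n) = f + n*f² (u(f, n) = f + f²*n = f + n*f²)
(J(4) + u(8, 2/8))² = ((4 + 3*4) + 8*(1 + 8*(2/8)))² = ((4 + 12) + 8*(1 + 8*(2*(⅛))))² = (16 + 8*(1 + 8*(¼)))² = (16 + 8*(1 + 2))² = (16 + 8*3)² = (16 + 24)² = 40² = 1600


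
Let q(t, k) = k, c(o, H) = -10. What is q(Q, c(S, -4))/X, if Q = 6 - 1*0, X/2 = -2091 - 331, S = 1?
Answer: 5/2422 ≈ 0.0020644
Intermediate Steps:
X = -4844 (X = 2*(-2091 - 331) = 2*(-2422) = -4844)
Q = 6 (Q = 6 + 0 = 6)
q(Q, c(S, -4))/X = -10/(-4844) = -10*(-1/4844) = 5/2422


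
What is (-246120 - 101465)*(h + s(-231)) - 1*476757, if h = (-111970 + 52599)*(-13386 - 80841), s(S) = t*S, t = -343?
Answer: -1944540108440007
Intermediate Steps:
s(S) = -343*S
h = 5594351217 (h = -59371*(-94227) = 5594351217)
(-246120 - 101465)*(h + s(-231)) - 1*476757 = (-246120 - 101465)*(5594351217 - 343*(-231)) - 1*476757 = -347585*(5594351217 + 79233) - 476757 = -347585*5594430450 - 476757 = -1944540107963250 - 476757 = -1944540108440007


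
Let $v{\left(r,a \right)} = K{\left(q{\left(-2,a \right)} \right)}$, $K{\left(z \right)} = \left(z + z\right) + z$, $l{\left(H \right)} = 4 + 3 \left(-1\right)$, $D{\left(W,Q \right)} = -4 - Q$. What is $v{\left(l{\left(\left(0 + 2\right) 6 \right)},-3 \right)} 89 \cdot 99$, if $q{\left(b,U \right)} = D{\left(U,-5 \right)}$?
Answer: $26433$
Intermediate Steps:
$q{\left(b,U \right)} = 1$ ($q{\left(b,U \right)} = -4 - -5 = -4 + 5 = 1$)
$l{\left(H \right)} = 1$ ($l{\left(H \right)} = 4 - 3 = 1$)
$K{\left(z \right)} = 3 z$ ($K{\left(z \right)} = 2 z + z = 3 z$)
$v{\left(r,a \right)} = 3$ ($v{\left(r,a \right)} = 3 \cdot 1 = 3$)
$v{\left(l{\left(\left(0 + 2\right) 6 \right)},-3 \right)} 89 \cdot 99 = 3 \cdot 89 \cdot 99 = 267 \cdot 99 = 26433$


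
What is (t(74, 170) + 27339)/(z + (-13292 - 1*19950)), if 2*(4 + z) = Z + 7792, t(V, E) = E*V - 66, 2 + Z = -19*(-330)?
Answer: -39853/26216 ≈ -1.5202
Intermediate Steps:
Z = 6268 (Z = -2 - 19*(-330) = -2 + 6270 = 6268)
t(V, E) = -66 + E*V
z = 7026 (z = -4 + (6268 + 7792)/2 = -4 + (1/2)*14060 = -4 + 7030 = 7026)
(t(74, 170) + 27339)/(z + (-13292 - 1*19950)) = ((-66 + 170*74) + 27339)/(7026 + (-13292 - 1*19950)) = ((-66 + 12580) + 27339)/(7026 + (-13292 - 19950)) = (12514 + 27339)/(7026 - 33242) = 39853/(-26216) = 39853*(-1/26216) = -39853/26216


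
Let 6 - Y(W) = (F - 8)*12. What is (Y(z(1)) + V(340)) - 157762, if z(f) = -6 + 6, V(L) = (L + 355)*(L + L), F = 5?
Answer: 314880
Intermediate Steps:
V(L) = 2*L*(355 + L) (V(L) = (355 + L)*(2*L) = 2*L*(355 + L))
z(f) = 0
Y(W) = 42 (Y(W) = 6 - (5 - 8)*12 = 6 - (-3)*12 = 6 - 1*(-36) = 6 + 36 = 42)
(Y(z(1)) + V(340)) - 157762 = (42 + 2*340*(355 + 340)) - 157762 = (42 + 2*340*695) - 157762 = (42 + 472600) - 157762 = 472642 - 157762 = 314880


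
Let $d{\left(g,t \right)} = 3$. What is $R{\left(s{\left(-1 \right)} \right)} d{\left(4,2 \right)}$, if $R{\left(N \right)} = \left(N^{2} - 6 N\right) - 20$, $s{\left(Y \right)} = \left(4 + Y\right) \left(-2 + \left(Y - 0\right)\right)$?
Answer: $345$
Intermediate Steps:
$s{\left(Y \right)} = \left(-2 + Y\right) \left(4 + Y\right)$ ($s{\left(Y \right)} = \left(4 + Y\right) \left(-2 + \left(Y + 0\right)\right) = \left(4 + Y\right) \left(-2 + Y\right) = \left(-2 + Y\right) \left(4 + Y\right)$)
$R{\left(N \right)} = -20 + N^{2} - 6 N$
$R{\left(s{\left(-1 \right)} \right)} d{\left(4,2 \right)} = \left(-20 + \left(-8 + \left(-1\right)^{2} + 2 \left(-1\right)\right)^{2} - 6 \left(-8 + \left(-1\right)^{2} + 2 \left(-1\right)\right)\right) 3 = \left(-20 + \left(-8 + 1 - 2\right)^{2} - 6 \left(-8 + 1 - 2\right)\right) 3 = \left(-20 + \left(-9\right)^{2} - -54\right) 3 = \left(-20 + 81 + 54\right) 3 = 115 \cdot 3 = 345$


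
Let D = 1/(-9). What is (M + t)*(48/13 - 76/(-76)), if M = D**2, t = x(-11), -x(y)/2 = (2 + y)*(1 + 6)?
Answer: 622627/1053 ≈ 591.29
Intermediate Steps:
x(y) = -28 - 14*y (x(y) = -2*(2 + y)*(1 + 6) = -2*(2 + y)*7 = -2*(14 + 7*y) = -28 - 14*y)
D = -1/9 ≈ -0.11111
t = 126 (t = -28 - 14*(-11) = -28 + 154 = 126)
M = 1/81 (M = (-1/9)**2 = 1/81 ≈ 0.012346)
(M + t)*(48/13 - 76/(-76)) = (1/81 + 126)*(48/13 - 76/(-76)) = 10207*(48*(1/13) - 76*(-1/76))/81 = 10207*(48/13 + 1)/81 = (10207/81)*(61/13) = 622627/1053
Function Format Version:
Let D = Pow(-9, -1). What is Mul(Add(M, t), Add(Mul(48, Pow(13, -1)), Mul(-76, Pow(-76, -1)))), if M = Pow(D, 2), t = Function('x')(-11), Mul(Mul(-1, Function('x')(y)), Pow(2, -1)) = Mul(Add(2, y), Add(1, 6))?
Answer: Rational(622627, 1053) ≈ 591.29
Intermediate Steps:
Function('x')(y) = Add(-28, Mul(-14, y)) (Function('x')(y) = Mul(-2, Mul(Add(2, y), Add(1, 6))) = Mul(-2, Mul(Add(2, y), 7)) = Mul(-2, Add(14, Mul(7, y))) = Add(-28, Mul(-14, y)))
D = Rational(-1, 9) ≈ -0.11111
t = 126 (t = Add(-28, Mul(-14, -11)) = Add(-28, 154) = 126)
M = Rational(1, 81) (M = Pow(Rational(-1, 9), 2) = Rational(1, 81) ≈ 0.012346)
Mul(Add(M, t), Add(Mul(48, Pow(13, -1)), Mul(-76, Pow(-76, -1)))) = Mul(Add(Rational(1, 81), 126), Add(Mul(48, Pow(13, -1)), Mul(-76, Pow(-76, -1)))) = Mul(Rational(10207, 81), Add(Mul(48, Rational(1, 13)), Mul(-76, Rational(-1, 76)))) = Mul(Rational(10207, 81), Add(Rational(48, 13), 1)) = Mul(Rational(10207, 81), Rational(61, 13)) = Rational(622627, 1053)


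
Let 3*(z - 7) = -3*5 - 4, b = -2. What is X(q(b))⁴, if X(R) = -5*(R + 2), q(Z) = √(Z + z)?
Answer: -80000/9 + 80000*I*√3/9 ≈ -8888.9 + 15396.0*I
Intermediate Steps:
z = ⅔ (z = 7 + (-3*5 - 4)/3 = 7 + (-15 - 4)/3 = 7 + (⅓)*(-19) = 7 - 19/3 = ⅔ ≈ 0.66667)
q(Z) = √(⅔ + Z) (q(Z) = √(Z + ⅔) = √(⅔ + Z))
X(R) = -10 - 5*R (X(R) = -5*(2 + R) = -10 - 5*R)
X(q(b))⁴ = (-10 - 5*√(6 + 9*(-2))/3)⁴ = (-10 - 5*√(6 - 18)/3)⁴ = (-10 - 5*√(-12)/3)⁴ = (-10 - 5*2*I*√3/3)⁴ = (-10 - 10*I*√3/3)⁴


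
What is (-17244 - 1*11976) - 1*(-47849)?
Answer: 18629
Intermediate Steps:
(-17244 - 1*11976) - 1*(-47849) = (-17244 - 11976) + 47849 = -29220 + 47849 = 18629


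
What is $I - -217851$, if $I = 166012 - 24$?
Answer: $383839$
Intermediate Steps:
$I = 165988$ ($I = 166012 + \left(-61 + 37\right) = 166012 - 24 = 165988$)
$I - -217851 = 165988 - -217851 = 165988 + 217851 = 383839$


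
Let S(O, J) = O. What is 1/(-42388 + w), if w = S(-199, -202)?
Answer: -1/42587 ≈ -2.3481e-5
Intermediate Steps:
w = -199
1/(-42388 + w) = 1/(-42388 - 199) = 1/(-42587) = -1/42587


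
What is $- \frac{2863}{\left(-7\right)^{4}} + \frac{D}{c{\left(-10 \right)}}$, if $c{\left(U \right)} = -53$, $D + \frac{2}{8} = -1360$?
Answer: $\frac{1779555}{72716} \approx 24.473$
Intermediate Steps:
$D = - \frac{5441}{4}$ ($D = - \frac{1}{4} - 1360 = - \frac{5441}{4} \approx -1360.3$)
$- \frac{2863}{\left(-7\right)^{4}} + \frac{D}{c{\left(-10 \right)}} = - \frac{2863}{\left(-7\right)^{4}} - \frac{5441}{4 \left(-53\right)} = - \frac{2863}{2401} - - \frac{5441}{212} = \left(-2863\right) \frac{1}{2401} + \frac{5441}{212} = - \frac{409}{343} + \frac{5441}{212} = \frac{1779555}{72716}$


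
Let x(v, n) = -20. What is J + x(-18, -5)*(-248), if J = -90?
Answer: 4870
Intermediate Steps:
J + x(-18, -5)*(-248) = -90 - 20*(-248) = -90 + 4960 = 4870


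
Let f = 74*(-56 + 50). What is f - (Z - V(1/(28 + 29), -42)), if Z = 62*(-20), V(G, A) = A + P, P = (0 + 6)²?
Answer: 790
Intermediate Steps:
P = 36 (P = 6² = 36)
V(G, A) = 36 + A (V(G, A) = A + 36 = 36 + A)
Z = -1240
f = -444 (f = 74*(-6) = -444)
f - (Z - V(1/(28 + 29), -42)) = -444 - (-1240 - (36 - 42)) = -444 - (-1240 - 1*(-6)) = -444 - (-1240 + 6) = -444 - 1*(-1234) = -444 + 1234 = 790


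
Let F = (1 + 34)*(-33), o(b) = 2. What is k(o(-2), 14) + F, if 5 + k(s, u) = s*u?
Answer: -1132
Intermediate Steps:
k(s, u) = -5 + s*u
F = -1155 (F = 35*(-33) = -1155)
k(o(-2), 14) + F = (-5 + 2*14) - 1155 = (-5 + 28) - 1155 = 23 - 1155 = -1132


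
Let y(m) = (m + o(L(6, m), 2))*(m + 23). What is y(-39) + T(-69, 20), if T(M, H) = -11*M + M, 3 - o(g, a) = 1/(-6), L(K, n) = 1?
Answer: 3790/3 ≈ 1263.3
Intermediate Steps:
o(g, a) = 19/6 (o(g, a) = 3 - 1/(-6) = 3 - 1*(-1/6) = 3 + 1/6 = 19/6)
T(M, H) = -10*M
y(m) = (23 + m)*(19/6 + m) (y(m) = (m + 19/6)*(m + 23) = (19/6 + m)*(23 + m) = (23 + m)*(19/6 + m))
y(-39) + T(-69, 20) = (437/6 + (-39)**2 + (157/6)*(-39)) - 10*(-69) = (437/6 + 1521 - 2041/2) + 690 = 1720/3 + 690 = 3790/3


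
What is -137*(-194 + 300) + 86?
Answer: -14436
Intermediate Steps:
-137*(-194 + 300) + 86 = -137*106 + 86 = -14522 + 86 = -14436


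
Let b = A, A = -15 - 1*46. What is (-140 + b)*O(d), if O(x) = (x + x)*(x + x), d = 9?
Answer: -65124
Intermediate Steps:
O(x) = 4*x**2 (O(x) = (2*x)*(2*x) = 4*x**2)
A = -61 (A = -15 - 46 = -61)
b = -61
(-140 + b)*O(d) = (-140 - 61)*(4*9**2) = -804*81 = -201*324 = -65124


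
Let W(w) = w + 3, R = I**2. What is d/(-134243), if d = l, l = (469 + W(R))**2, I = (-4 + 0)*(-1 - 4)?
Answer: -760384/134243 ≈ -5.6642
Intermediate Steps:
I = 20 (I = -4*(-5) = 20)
R = 400 (R = 20**2 = 400)
W(w) = 3 + w
l = 760384 (l = (469 + (3 + 400))**2 = (469 + 403)**2 = 872**2 = 760384)
d = 760384
d/(-134243) = 760384/(-134243) = 760384*(-1/134243) = -760384/134243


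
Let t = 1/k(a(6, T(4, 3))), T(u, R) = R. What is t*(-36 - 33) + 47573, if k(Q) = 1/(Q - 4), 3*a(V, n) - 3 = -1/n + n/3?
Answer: 143294/3 ≈ 47765.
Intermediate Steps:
a(V, n) = 1 - 1/(3*n) + n/9 (a(V, n) = 1 + (-1/n + n/3)/3 = 1 + (-1/(3*n) + n/9) = 1 - 1/(3*n) + n/9)
k(Q) = 1/(-4 + Q)
t = -25/9 (t = 1/(1/(-4 + (1/9)*(-3 + 3*(9 + 3))/3)) = 1/(1/(-4 + (1/9)*(1/3)*(-3 + 3*12))) = 1/(1/(-4 + (1/9)*(1/3)*(-3 + 36))) = 1/(1/(-4 + (1/9)*(1/3)*33)) = 1/(1/(-4 + 11/9)) = 1/(1/(-25/9)) = 1/(-9/25) = -25/9 ≈ -2.7778)
t*(-36 - 33) + 47573 = -25*(-36 - 33)/9 + 47573 = -25/9*(-69) + 47573 = 575/3 + 47573 = 143294/3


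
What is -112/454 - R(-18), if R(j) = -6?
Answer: 1306/227 ≈ 5.7533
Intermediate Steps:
-112/454 - R(-18) = -112/454 - 1*(-6) = -112*1/454 + 6 = -56/227 + 6 = 1306/227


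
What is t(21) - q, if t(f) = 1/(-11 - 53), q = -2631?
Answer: 168383/64 ≈ 2631.0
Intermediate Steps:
t(f) = -1/64 (t(f) = 1/(-64) = -1/64)
t(21) - q = -1/64 - 1*(-2631) = -1/64 + 2631 = 168383/64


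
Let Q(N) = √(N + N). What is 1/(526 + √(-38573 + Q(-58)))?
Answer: 1/(526 + √(-38573 + 2*I*√29)) ≈ 0.0016685 - 0.00062294*I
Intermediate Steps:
Q(N) = √2*√N (Q(N) = √(2*N) = √2*√N)
1/(526 + √(-38573 + Q(-58))) = 1/(526 + √(-38573 + √2*√(-58))) = 1/(526 + √(-38573 + √2*(I*√58))) = 1/(526 + √(-38573 + 2*I*√29))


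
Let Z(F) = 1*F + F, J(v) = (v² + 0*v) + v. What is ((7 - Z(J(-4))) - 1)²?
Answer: 324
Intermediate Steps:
J(v) = v + v² (J(v) = (v² + 0) + v = v² + v = v + v²)
Z(F) = 2*F (Z(F) = F + F = 2*F)
((7 - Z(J(-4))) - 1)² = ((7 - 2*(-4*(1 - 4))) - 1)² = ((7 - 2*(-4*(-3))) - 1)² = ((7 - 2*12) - 1)² = ((7 - 1*24) - 1)² = ((7 - 24) - 1)² = (-17 - 1)² = (-18)² = 324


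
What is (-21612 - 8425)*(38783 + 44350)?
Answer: -2497065921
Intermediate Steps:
(-21612 - 8425)*(38783 + 44350) = -30037*83133 = -2497065921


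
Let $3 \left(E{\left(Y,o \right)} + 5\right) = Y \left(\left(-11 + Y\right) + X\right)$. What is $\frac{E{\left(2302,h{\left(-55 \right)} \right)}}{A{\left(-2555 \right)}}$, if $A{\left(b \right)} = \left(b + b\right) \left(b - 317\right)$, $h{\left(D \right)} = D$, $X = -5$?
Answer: $\frac{1754119}{14675920} \approx 0.11952$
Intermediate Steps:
$E{\left(Y,o \right)} = -5 + \frac{Y \left(-16 + Y\right)}{3}$ ($E{\left(Y,o \right)} = -5 + \frac{Y \left(\left(-11 + Y\right) - 5\right)}{3} = -5 + \frac{Y \left(-16 + Y\right)}{3}$)
$A{\left(b \right)} = 2 b \left(-317 + b\right)$
$\frac{E{\left(2302,h{\left(-55 \right)} \right)}}{A{\left(-2555 \right)}} = \frac{-5 - \frac{36832}{3} + \frac{2302^{2}}{3}}{2 \left(-2555\right) \left(-317 - 2555\right)} = \frac{-5 - \frac{36832}{3} + \frac{1}{3} \cdot 5299204}{2 \left(-2555\right) \left(-2872\right)} = \frac{-5 - \frac{36832}{3} + \frac{5299204}{3}}{14675920} = 1754119 \cdot \frac{1}{14675920} = \frac{1754119}{14675920}$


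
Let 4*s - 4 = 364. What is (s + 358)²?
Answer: 202500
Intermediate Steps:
s = 92 (s = 1 + (¼)*364 = 1 + 91 = 92)
(s + 358)² = (92 + 358)² = 450² = 202500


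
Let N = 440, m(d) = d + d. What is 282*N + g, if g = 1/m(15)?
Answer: 3722401/30 ≈ 1.2408e+5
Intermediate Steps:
m(d) = 2*d
g = 1/30 (g = 1/(2*15) = 1/30 ≈ 0.033333)
282*N + g = 282*440 + 1/30 = 124080 + 1/30 = 3722401/30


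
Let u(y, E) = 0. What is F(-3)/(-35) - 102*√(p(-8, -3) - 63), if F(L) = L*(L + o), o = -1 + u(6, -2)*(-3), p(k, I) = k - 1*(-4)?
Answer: -12/35 - 102*I*√67 ≈ -0.34286 - 834.91*I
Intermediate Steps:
p(k, I) = 4 + k (p(k, I) = k + 4 = 4 + k)
o = -1 (o = -1 + 0*(-3) = -1 + 0 = -1)
F(L) = L*(-1 + L) (F(L) = L*(L - 1) = L*(-1 + L))
F(-3)/(-35) - 102*√(p(-8, -3) - 63) = -3*(-1 - 3)/(-35) - 102*√((4 - 8) - 63) = -3*(-4)*(-1/35) - 102*√(-4 - 63) = 12*(-1/35) - 102*I*√67 = -12/35 - 102*I*√67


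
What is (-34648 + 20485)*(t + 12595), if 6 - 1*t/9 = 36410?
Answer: 4461925683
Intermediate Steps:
t = -327636 (t = 54 - 9*36410 = 54 - 327690 = -327636)
(-34648 + 20485)*(t + 12595) = (-34648 + 20485)*(-327636 + 12595) = -14163*(-315041) = 4461925683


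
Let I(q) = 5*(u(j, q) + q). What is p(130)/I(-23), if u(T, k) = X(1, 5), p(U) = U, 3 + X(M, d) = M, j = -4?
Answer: -26/25 ≈ -1.0400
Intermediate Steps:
X(M, d) = -3 + M
u(T, k) = -2 (u(T, k) = -3 + 1 = -2)
I(q) = -10 + 5*q (I(q) = 5*(-2 + q) = -10 + 5*q)
p(130)/I(-23) = 130/(-10 + 5*(-23)) = 130/(-10 - 115) = 130/(-125) = 130*(-1/125) = -26/25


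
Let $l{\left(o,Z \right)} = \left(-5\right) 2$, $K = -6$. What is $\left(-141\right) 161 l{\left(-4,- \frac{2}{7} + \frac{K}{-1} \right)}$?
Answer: $227010$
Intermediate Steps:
$l{\left(o,Z \right)} = -10$
$\left(-141\right) 161 l{\left(-4,- \frac{2}{7} + \frac{K}{-1} \right)} = \left(-141\right) 161 \left(-10\right) = \left(-22701\right) \left(-10\right) = 227010$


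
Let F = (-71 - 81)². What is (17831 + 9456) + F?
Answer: 50391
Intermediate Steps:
F = 23104 (F = (-152)² = 23104)
(17831 + 9456) + F = (17831 + 9456) + 23104 = 27287 + 23104 = 50391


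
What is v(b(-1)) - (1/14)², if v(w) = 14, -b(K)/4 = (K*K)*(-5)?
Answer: 2743/196 ≈ 13.995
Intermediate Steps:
b(K) = 20*K² (b(K) = -4*K*K*(-5) = -4*K²*(-5) = -(-20)*K² = 20*K²)
v(b(-1)) - (1/14)² = 14 - (1/14)² = 14 - 1*1/196 = 14 - 1/196 = 2743/196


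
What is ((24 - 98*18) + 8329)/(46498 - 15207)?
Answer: 6589/31291 ≈ 0.21057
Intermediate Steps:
((24 - 98*18) + 8329)/(46498 - 15207) = ((24 - 1764) + 8329)/31291 = (-1740 + 8329)*(1/31291) = 6589*(1/31291) = 6589/31291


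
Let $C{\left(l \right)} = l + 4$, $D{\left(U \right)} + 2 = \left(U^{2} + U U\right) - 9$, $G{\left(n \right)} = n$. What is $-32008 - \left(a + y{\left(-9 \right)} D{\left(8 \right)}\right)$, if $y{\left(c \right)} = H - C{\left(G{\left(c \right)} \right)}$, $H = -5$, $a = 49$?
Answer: $-32057$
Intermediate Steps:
$D{\left(U \right)} = -11 + 2 U^{2}$ ($D{\left(U \right)} = -2 - \left(9 - U^{2} - U U\right) = -2 + \left(\left(U^{2} + U^{2}\right) - 9\right) = -2 + \left(2 U^{2} - 9\right) = -2 + \left(-9 + 2 U^{2}\right) = -11 + 2 U^{2}$)
$C{\left(l \right)} = 4 + l$
$y{\left(c \right)} = -9 - c$ ($y{\left(c \right)} = -5 - \left(4 + c\right) = -9 - c$)
$-32008 - \left(a + y{\left(-9 \right)} D{\left(8 \right)}\right) = -32008 - \left(49 + \left(-9 - -9\right) \left(-11 + 2 \cdot 8^{2}\right)\right) = -32008 - \left(49 + \left(-9 + 9\right) \left(-11 + 2 \cdot 64\right)\right) = -32008 - \left(49 + 0 \left(-11 + 128\right)\right) = -32008 - \left(49 + 0 \cdot 117\right) = -32008 - \left(49 + 0\right) = -32008 - 49 = -32057$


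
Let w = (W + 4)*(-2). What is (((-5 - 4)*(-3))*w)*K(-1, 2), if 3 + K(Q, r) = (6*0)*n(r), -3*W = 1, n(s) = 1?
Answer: 594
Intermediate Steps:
W = -1/3 (W = -1/3*1 = -1/3 ≈ -0.33333)
K(Q, r) = -3 (K(Q, r) = -3 + (6*0)*1 = -3 + 0*1 = -3 + 0 = -3)
w = -22/3 (w = (-1/3 + 4)*(-2) = (11/3)*(-2) = -22/3 ≈ -7.3333)
(((-5 - 4)*(-3))*w)*K(-1, 2) = (((-5 - 4)*(-3))*(-22/3))*(-3) = (-9*(-3)*(-22/3))*(-3) = (27*(-22/3))*(-3) = -198*(-3) = 594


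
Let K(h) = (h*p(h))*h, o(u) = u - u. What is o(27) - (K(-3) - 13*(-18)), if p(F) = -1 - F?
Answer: -252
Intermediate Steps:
o(u) = 0
K(h) = h²*(-1 - h) (K(h) = (h*(-1 - h))*h = h²*(-1 - h))
o(27) - (K(-3) - 13*(-18)) = 0 - ((-3)²*(-1 - 1*(-3)) - 13*(-18)) = 0 - (9*(-1 + 3) + 234) = 0 - (9*2 + 234) = 0 - (18 + 234) = 0 - 1*252 = 0 - 252 = -252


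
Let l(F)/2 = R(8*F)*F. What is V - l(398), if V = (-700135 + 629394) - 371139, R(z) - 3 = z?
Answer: -2978732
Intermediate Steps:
R(z) = 3 + z
l(F) = 2*F*(3 + 8*F) (l(F) = 2*((3 + 8*F)*F) = 2*(F*(3 + 8*F)) = 2*F*(3 + 8*F))
V = -441880 (V = -70741 - 371139 = -441880)
V - l(398) = -441880 - 2*398*(3 + 8*398) = -441880 - 2*398*(3 + 3184) = -441880 - 2*398*3187 = -441880 - 1*2536852 = -441880 - 2536852 = -2978732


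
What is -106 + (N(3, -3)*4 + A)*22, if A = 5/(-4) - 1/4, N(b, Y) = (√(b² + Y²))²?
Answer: 1445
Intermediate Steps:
N(b, Y) = Y² + b² (N(b, Y) = (√(Y² + b²))² = Y² + b²)
A = -3/2 (A = 5*(-¼) - 1*¼ = -5/4 - ¼ = -3/2 ≈ -1.5000)
-106 + (N(3, -3)*4 + A)*22 = -106 + (((-3)² + 3²)*4 - 3/2)*22 = -106 + ((9 + 9)*4 - 3/2)*22 = -106 + (18*4 - 3/2)*22 = -106 + (72 - 3/2)*22 = -106 + (141/2)*22 = -106 + 1551 = 1445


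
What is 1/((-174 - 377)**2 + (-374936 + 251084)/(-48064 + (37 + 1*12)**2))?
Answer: 15221/4621152105 ≈ 3.2938e-6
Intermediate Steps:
1/((-174 - 377)**2 + (-374936 + 251084)/(-48064 + (37 + 1*12)**2)) = 1/((-551)**2 - 123852/(-48064 + (37 + 12)**2)) = 1/(303601 - 123852/(-48064 + 49**2)) = 1/(303601 - 123852/(-48064 + 2401)) = 1/(303601 - 123852/(-45663)) = 1/(303601 - 123852*(-1/45663)) = 1/(303601 + 41284/15221) = 1/(4621152105/15221) = 15221/4621152105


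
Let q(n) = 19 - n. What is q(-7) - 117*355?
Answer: -41509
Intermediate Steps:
q(-7) - 117*355 = (19 - 1*(-7)) - 117*355 = (19 + 7) - 41535 = 26 - 41535 = -41509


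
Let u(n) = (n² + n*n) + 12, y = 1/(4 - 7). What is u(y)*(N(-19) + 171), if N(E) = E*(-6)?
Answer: 10450/3 ≈ 3483.3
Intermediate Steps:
y = -⅓ (y = 1/(-3) = -⅓ ≈ -0.33333)
N(E) = -6*E
u(n) = 12 + 2*n² (u(n) = (n² + n²) + 12 = 2*n² + 12 = 12 + 2*n²)
u(y)*(N(-19) + 171) = (12 + 2*(-⅓)²)*(-6*(-19) + 171) = (12 + 2*(⅑))*(114 + 171) = (12 + 2/9)*285 = (110/9)*285 = 10450/3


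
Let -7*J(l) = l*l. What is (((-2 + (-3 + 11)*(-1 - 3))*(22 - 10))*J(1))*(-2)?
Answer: -816/7 ≈ -116.57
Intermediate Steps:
J(l) = -l**2/7 (J(l) = -l*l/7 = -l**2/7)
(((-2 + (-3 + 11)*(-1 - 3))*(22 - 10))*J(1))*(-2) = (((-2 + (-3 + 11)*(-1 - 3))*(22 - 10))*(-1/7*1**2))*(-2) = (((-2 + 8*(-4))*12)*(-1/7*1))*(-2) = (((-2 - 32)*12)*(-1/7))*(-2) = (-34*12*(-1/7))*(-2) = -408*(-1/7)*(-2) = (408/7)*(-2) = -816/7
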